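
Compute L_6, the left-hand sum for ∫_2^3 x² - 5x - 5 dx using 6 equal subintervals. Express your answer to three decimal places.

-11.162

Δx = (3 − 2)/6 = 1/6.
Left endpoints: 2, 13/6, 7/3, 2.5, 8/3, 17/6.
f(2) = -11, f(13/6) = -401/36, f(7/3) = -101/9, f(2.5) = -11.25, f(8/3) = -101/9, f(17/6) = -401/36.
Sum = Δx · [f(2) + f(13/6) + f(7/3) + ...].
Sum ≈ -11.162.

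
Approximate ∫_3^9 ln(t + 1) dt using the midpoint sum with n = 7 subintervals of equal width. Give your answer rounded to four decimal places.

Δt = (9 − 3)/7 = 6/7.
Midpoints: 24/7, 30/7, 36/7, 6, 48/7, 54/7, 60/7.
f(24/7) ≈ 1.4881, f(30/7) ≈ 1.6650, f(36/7) ≈ 1.8153, f(6) ≈ 1.9459, f(48/7) ≈ 2.0614, f(54/7) ≈ 2.1650, f(60/7) ≈ 2.2588.
Sum = Δt · [f(24/7) + f(30/7) + f(36/7) + ...].
Sum ≈ 11.4852.

11.4852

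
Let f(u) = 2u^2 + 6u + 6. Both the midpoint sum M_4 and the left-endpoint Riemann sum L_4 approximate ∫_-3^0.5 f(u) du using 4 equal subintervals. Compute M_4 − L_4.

0.19140625

M_4 = 12.38671875.
L_4 = 12.1953125.
M_4 − L_4 = 0.19140625.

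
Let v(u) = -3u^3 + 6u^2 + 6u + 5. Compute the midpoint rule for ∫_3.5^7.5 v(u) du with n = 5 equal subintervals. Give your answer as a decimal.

Δu = (7.5 − 3.5)/5 = 0.8.
Midpoints: 3.9, 4.7, 5.5, 6.3, 7.1.
v(3.9) = -58.297, v(4.7) = -145.729, v(5.5) = -279.625, v(6.3) = -469.201, v(7.1) = -723.673.
Sum = Δu · [v(3.9) + v(4.7) + v(5.5) + v(6.3) + v(7.1)].
Sum = -1341.22.

-1341.22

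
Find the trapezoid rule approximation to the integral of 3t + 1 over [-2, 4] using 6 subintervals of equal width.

24

Δt = (4 − (-2))/6 = 1.
f(-2) = -5, f(-1) = -2, f(0) = 1, f(1) = 4, f(2) = 7, f(3) = 10, f(4) = 13.
T_6 = (Δt/2)·[f(t_0) + 2f(t_1) + ... + 2f(t_{5}) + f(t_6)].
Sum = 24.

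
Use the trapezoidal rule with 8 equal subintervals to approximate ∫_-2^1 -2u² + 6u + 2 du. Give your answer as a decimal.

Δu = (1 − (-2))/8 = 0.375.
f(-2) = -18, f(-1.625) = -13.03125, f(-1.25) = -8.625, f(-0.875) = -4.78125, f(-0.5) = -1.5, f(-0.125) = 1.21875, f(0.25) = 3.375, f(0.625) = 4.96875, f(1) = 6.
T_8 = (Δu/2)·[f(u_0) + 2f(u_1) + ... + 2f(u_{7}) + f(u_8)].
Sum = -9.140625.

-9.140625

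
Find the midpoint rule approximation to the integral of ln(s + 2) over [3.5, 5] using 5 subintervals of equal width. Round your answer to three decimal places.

2.745

Δs = (5 − 3.5)/5 = 0.3.
Midpoints: 3.65, 3.95, 4.25, 4.55, 4.85.
f(3.65) ≈ 1.732, f(3.95) ≈ 1.783, f(4.25) ≈ 1.833, f(4.55) ≈ 1.879, f(4.85) ≈ 1.924.
Sum = Δs · [f(3.65) + f(3.95) + f(4.25) + f(4.55) + f(4.85)].
Sum ≈ 2.745.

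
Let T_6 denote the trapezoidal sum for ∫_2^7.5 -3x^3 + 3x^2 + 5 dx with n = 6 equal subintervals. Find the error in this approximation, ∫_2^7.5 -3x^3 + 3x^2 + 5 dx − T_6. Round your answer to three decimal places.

Exact integral: ∫_2^7.5 f(x) dx = -1919.671875.
T_6 ≈ -1950.28950.
Error ≈ -1919.671875 − (-1950.28950) ≈ 30.618.

30.618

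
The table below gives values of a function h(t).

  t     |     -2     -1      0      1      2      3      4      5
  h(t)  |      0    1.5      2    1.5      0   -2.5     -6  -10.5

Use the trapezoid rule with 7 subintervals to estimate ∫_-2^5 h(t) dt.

-8.75

Δt = 1.
T_7 = (1/2)·[0 + 2·1.5 + 2·2 + 2·1.5 + 2·0 + 2·(-2.5) + 2·(-6) + (-10.5)] = -8.75.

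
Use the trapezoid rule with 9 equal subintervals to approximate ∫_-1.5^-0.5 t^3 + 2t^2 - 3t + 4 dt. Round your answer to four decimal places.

Δt = (-0.5 − (-1.5))/9 = 1/9.
f(-1.5) = 9.625, f(-25/18) = 54503/5832, f(-23/18) = 52561/5832, f(-7/6) = 1865/216, f(-19/18) = 47933/5832, f(-17/18) = 45343/5832, f(-5/6) = 1579/216, f(-13/18) = 39851/5832, f(-11/18) = 37045/5832, f(-0.5) = 5.875.
T_9 = (Δt/2)·[f(t_0) + 2f(t_1) + ... + 2f(t_{8}) + f(t_9)].
Sum ≈ 7.9146.

7.9146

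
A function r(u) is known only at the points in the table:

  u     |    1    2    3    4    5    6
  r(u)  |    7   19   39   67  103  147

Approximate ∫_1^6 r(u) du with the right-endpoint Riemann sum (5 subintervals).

Δu = 1.
Sum = 1·[19 + 39 + 67 + 103 + 147] = 375.

375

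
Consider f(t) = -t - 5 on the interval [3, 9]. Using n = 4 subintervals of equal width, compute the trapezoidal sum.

Δt = (9 − 3)/4 = 1.5.
f(3) = -8, f(4.5) = -9.5, f(6) = -11, f(7.5) = -12.5, f(9) = -14.
T_4 = (Δt/2)·[f(t_0) + 2f(t_1) + 2f(t_2) + 2f(t_3) + f(t_4)].
Sum = -66.

-66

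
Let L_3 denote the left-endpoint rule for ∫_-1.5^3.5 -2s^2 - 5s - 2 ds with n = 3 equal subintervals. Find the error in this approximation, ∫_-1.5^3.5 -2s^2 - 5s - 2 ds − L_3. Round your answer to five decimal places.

Exact integral: ∫_-1.5^3.5 f(s) ds ≈ -65.8333333.
L_3 ≈ -32.9629630.
Error ≈ -65.8333333 − (-32.9629630) ≈ -32.87037.

-32.87037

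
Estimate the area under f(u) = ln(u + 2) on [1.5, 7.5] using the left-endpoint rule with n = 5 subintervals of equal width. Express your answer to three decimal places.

Δu = (7.5 − 1.5)/5 = 1.2.
Left endpoints: 1.5, 2.7, 3.9, 5.1, 6.3.
f(1.5) ≈ 1.253, f(2.7) ≈ 1.548, f(3.9) ≈ 1.775, f(5.1) ≈ 1.960, f(6.3) ≈ 2.116.
Sum = Δu · [f(1.5) + f(2.7) + f(3.9) + f(5.1) + f(6.3)].
Sum ≈ 10.382.

10.382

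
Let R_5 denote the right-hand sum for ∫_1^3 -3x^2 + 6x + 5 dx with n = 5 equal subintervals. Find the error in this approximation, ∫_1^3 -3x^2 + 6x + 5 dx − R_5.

2.56

Exact integral: ∫_1^3 f(x) dx = 8.
R_5 = 5.44.
Error = 8 − 5.44 = 2.56.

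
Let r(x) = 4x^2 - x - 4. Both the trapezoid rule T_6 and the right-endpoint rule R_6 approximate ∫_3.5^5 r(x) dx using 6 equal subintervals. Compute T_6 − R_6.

-6.1875

T_6 = 97.1875.
R_6 = 103.375.
T_6 − R_6 = -6.1875.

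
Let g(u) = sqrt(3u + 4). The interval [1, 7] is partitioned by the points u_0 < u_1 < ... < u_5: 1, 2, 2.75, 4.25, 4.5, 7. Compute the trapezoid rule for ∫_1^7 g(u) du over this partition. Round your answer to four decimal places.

23.6105

Subinterval widths: 1, 0.75, 1.5, 0.25, 2.5.
g(1) ≈ 2.6458, g(2) ≈ 3.1623, g(2.75) ≈ 3.5000, g(4.25) ≈ 4.0927, g(4.5) ≈ 4.1833, g(7) ≈ 5.0000.
On each subinterval the trapezoid contributes (Δu_i/2)·[g(u_{i-1}) + g(u_i)].
Sum ≈ 23.6105.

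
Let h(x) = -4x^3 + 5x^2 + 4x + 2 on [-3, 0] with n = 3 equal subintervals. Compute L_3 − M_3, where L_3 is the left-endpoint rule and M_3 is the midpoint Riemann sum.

L_3 = 196.
M_3 = 108.25.
L_3 − M_3 = 87.75.

87.75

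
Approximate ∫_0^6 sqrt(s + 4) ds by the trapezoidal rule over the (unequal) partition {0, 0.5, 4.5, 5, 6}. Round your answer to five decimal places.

15.66393

Subinterval widths: 0.5, 4, 0.5, 1.
f(0) ≈ 2.00000, f(0.5) ≈ 2.12132, f(4.5) ≈ 2.91548, f(5) ≈ 3.00000, f(6) ≈ 3.16228.
On each subinterval the trapezoid contributes (Δs_i/2)·[f(s_{i-1}) + f(s_i)].
Sum ≈ 15.66393.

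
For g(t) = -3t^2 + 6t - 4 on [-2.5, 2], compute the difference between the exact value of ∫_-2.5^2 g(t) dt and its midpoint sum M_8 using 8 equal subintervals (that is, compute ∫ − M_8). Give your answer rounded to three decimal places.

Exact integral: ∫_-2.5^2 g(t) dt = -48.375.
M_8 ≈ -48.01904.
Error ≈ -48.375 − (-48.01904) ≈ -0.356.

-0.356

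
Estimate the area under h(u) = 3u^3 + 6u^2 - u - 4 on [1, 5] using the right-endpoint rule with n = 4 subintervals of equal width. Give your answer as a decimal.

Δu = (5 − 1)/4 = 1.
Right endpoints: 2, 3, 4, 5.
h(2) = 42, h(3) = 128, h(4) = 280, h(5) = 516.
Sum = Δu · [h(2) + h(3) + h(4) + h(5)].
Sum = 966.

966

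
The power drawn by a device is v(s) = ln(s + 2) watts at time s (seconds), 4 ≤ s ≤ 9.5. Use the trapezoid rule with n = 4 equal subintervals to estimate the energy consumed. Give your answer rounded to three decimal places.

Δs = (9.5 − 4)/4 = 1.375.
v(4) ≈ 1.792, v(5.375) ≈ 1.998, v(6.75) ≈ 2.169, v(8.125) ≈ 2.315, v(9.5) ≈ 2.442.
T_4 = (Δs/2)·[v(s_0) + 2v(s_1) + 2v(s_2) + 2v(s_3) + v(s_4)].
Sum ≈ 11.824.

11.824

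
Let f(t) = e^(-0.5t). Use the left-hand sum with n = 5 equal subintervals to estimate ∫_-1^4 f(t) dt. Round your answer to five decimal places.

Δt = (4 − (-1))/5 = 1.
Left endpoints: -1, 0, 1, 2, 3.
f(-1) ≈ 1.64872, f(0) ≈ 1.00000, f(1) ≈ 0.60653, f(2) ≈ 0.36788, f(3) ≈ 0.22313.
Sum = Δt · [f(-1) + f(0) + f(1) + f(2) + f(3)].
Sum ≈ 3.84626.

3.84626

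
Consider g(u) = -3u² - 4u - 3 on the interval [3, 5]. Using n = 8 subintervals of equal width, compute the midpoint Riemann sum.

Δu = (5 − 3)/8 = 0.25.
Midpoints: 3.125, 3.375, 3.625, 3.875, 4.125, 4.375, 4.625, 4.875.
g(3.125) = -44.796875, g(3.375) = -50.671875, g(3.625) = -56.921875, g(3.875) = -63.546875, g(4.125) = -70.546875, g(4.375) = -77.921875, g(4.625) = -85.671875, g(4.875) = -93.796875.
Sum = Δu · [g(3.125) + g(3.375) + g(3.625) + ...].
Sum = -135.96875.

-135.96875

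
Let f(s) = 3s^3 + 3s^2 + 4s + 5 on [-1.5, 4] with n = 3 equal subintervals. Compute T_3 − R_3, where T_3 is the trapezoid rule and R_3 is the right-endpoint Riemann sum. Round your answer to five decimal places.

T_3 ≈ 354.4826389.
R_3 ≈ 597.7430556.
T_3 − R_3 ≈ -243.26042.

-243.26042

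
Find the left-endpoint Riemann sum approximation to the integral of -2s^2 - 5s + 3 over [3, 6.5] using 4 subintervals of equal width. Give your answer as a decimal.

-201.8515625

Δs = (6.5 − 3)/4 = 0.875.
Left endpoints: 3, 3.875, 4.75, 5.625.
f(3) = -30, f(3.875) = -46.40625, f(4.75) = -65.875, f(5.625) = -88.40625.
Sum = Δs · [f(3) + f(3.875) + f(4.75) + f(5.625)].
Sum = -201.8515625.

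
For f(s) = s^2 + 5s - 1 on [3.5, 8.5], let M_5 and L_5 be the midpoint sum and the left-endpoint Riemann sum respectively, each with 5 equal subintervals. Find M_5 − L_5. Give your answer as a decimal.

M_5 = 335.
L_5 = 293.75.
M_5 − L_5 = 41.25.

41.25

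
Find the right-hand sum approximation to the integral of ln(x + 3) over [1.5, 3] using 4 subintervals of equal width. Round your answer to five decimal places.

Δx = (3 − 1.5)/4 = 0.375.
Right endpoints: 1.875, 2.25, 2.625, 3.
f(1.875) ≈ 1.58412, f(2.25) ≈ 1.65823, f(2.625) ≈ 1.72722, f(3) ≈ 1.79176.
Sum = Δx · [f(1.875) + f(2.25) + f(2.625) + f(3)].
Sum ≈ 2.53550.

2.53550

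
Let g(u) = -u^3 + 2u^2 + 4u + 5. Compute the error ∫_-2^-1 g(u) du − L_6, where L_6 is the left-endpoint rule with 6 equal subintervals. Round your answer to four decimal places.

Exact integral: ∫_-2^-1 g(u) du ≈ 7.416667.
L_6 ≈ 8.196759.
Error ≈ 7.416667 − 8.196759 ≈ -0.7801.

-0.7801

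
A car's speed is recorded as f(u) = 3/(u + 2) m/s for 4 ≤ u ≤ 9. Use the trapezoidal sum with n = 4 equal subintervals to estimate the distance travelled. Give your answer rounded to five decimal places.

1.82599

Δu = (9 − 4)/4 = 1.25.
f(4) = 0.5, f(5.25) = 12/29, f(6.5) = 6/17, f(7.75) = 4/13, f(9) = 3/11.
T_4 = (Δu/2)·[f(u_0) + 2f(u_1) + 2f(u_2) + 2f(u_3) + f(u_4)].
Sum ≈ 1.82599.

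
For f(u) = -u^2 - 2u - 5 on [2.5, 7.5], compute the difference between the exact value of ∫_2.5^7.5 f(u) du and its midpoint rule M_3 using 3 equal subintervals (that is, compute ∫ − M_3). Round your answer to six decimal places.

Exact integral: ∫_2.5^7.5 f(u) du ≈ -210.41666667.
M_3 ≈ -209.25925926.
Error ≈ -210.41666667 − (-209.25925926) ≈ -1.157407.

-1.157407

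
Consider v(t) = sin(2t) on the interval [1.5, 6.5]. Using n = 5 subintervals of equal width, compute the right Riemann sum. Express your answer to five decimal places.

Δt = (6.5 − 1.5)/5 = 1.
Right endpoints: 2.5, 3.5, 4.5, 5.5, 6.5.
v(2.5) ≈ -0.95892, v(3.5) ≈ 0.65699, v(4.5) ≈ 0.41212, v(5.5) ≈ -0.99999, v(6.5) ≈ 0.42017.
Sum = Δt · [v(2.5) + v(3.5) + v(4.5) + v(5.5) + v(6.5)].
Sum ≈ -0.46964.

-0.46964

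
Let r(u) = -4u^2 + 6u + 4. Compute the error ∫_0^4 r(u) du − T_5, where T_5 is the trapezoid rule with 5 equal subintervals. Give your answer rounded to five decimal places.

Exact integral: ∫_0^4 r(u) du ≈ -21.3333333.
T_5 = -23.04.
Error ≈ -21.3333333 − (-23.04) ≈ 1.70667.

1.70667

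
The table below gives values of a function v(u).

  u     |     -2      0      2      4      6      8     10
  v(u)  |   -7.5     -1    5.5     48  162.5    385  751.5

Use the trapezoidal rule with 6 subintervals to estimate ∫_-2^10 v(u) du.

1944

Δu = 2.
T_6 = (2/2)·[(-7.5) + 2·(-1) + 2·5.5 + 2·48 + 2·162.5 + 2·385 + 751.5] = 1944.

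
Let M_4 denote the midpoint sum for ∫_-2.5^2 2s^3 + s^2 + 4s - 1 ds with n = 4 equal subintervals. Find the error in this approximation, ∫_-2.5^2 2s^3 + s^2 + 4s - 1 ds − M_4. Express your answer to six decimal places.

-0.237305

Exact integral: ∫_-2.5^2 f(s) ds = -12.65625.
M_4 ≈ -12.41894531.
Error ≈ -12.65625 − (-12.41894531) ≈ -0.237305.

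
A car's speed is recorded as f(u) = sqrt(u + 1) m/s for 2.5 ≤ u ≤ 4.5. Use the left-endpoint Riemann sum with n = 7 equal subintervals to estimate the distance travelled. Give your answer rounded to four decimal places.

Δu = (4.5 − 2.5)/7 = 2/7.
Left endpoints: 2.5, 39/14, 43/14, 47/14, 51/14, 55/14, 59/14.
f(2.5) ≈ 1.8708, f(39/14) ≈ 1.9457, f(43/14) ≈ 2.0178, f(47/14) ≈ 2.0874, f(51/14) ≈ 2.1547, f(55/14) ≈ 2.2200, f(59/14) ≈ 2.2835.
Sum = Δu · [f(2.5) + f(39/14) + f(43/14) + ...].
Sum ≈ 4.1657.

4.1657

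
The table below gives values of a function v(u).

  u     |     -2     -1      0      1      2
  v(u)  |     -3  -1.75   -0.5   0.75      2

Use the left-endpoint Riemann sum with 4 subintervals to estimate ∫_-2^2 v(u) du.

-4.5

Δu = 1.
Sum = 1·[(-3) + (-1.75) + (-0.5) + 0.75] = -4.5.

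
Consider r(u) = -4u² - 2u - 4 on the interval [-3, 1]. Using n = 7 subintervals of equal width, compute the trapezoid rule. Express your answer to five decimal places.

-46.20408

Δu = (1 − (-3))/7 = 4/7.
r(-3) = -34, r(-17/7) = -1114/49, r(-13/7) = -690/49, r(-9/7) = -394/49, r(-5/7) = -226/49, r(-1/7) = -186/49, r(3/7) = -274/49, r(1) = -10.
T_7 = (Δu/2)·[r(u_0) + 2r(u_1) + ... + 2r(u_{6}) + r(u_7)].
Sum ≈ -46.20408.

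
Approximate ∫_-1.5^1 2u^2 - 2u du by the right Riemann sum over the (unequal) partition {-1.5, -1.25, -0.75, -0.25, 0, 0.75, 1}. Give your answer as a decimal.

2.75

Subinterval widths: 0.25, 0.5, 0.5, 0.25, 0.75, 0.25.
Right endpoints: -1.25, -0.75, -0.25, 0, 0.75, 1.
f(-1.25) = 5.625, f(-0.75) = 2.625, f(-0.25) = 0.625, f(0) = 0, f(0.75) = -0.375, f(1) = 0.
Sum = Σ Δu_i · f(u_i).
Sum = 2.75.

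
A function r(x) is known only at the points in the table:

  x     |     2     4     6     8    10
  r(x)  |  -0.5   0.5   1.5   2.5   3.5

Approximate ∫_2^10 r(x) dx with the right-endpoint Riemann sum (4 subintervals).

16

Δx = 2.
Sum = 2·[0.5 + 1.5 + 2.5 + 3.5] = 16.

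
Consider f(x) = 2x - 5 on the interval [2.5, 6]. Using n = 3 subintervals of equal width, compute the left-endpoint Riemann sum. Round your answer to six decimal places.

8.166667

Δx = (6 − 2.5)/3 = 7/6.
Left endpoints: 2.5, 11/3, 29/6.
f(2.5) = 0, f(11/3) = 7/3, f(29/6) = 14/3.
Sum = Δx · [f(2.5) + f(11/3) + f(29/6)].
Sum ≈ 8.166667.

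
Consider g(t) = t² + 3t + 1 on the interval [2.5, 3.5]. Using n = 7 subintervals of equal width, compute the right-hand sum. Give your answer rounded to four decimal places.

19.7296

Δt = (3.5 − 2.5)/7 = 1/7.
Right endpoints: 37/14, 39/14, 41/14, 43/14, 45/14, 47/14, 3.5.
g(37/14) = 3119/196, g(39/14) = 3355/196, g(41/14) = 3599/196, g(43/14) = 3851/196, g(45/14) = 4111/196, g(47/14) = 4379/196, g(3.5) = 23.75.
Sum = Δt · [g(37/14) + g(39/14) + g(41/14) + ...].
Sum ≈ 19.7296.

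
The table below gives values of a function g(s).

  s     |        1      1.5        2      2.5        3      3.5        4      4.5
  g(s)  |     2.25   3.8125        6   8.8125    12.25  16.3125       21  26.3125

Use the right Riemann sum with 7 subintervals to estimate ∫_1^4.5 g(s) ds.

Δs = 0.5.
Sum = 0.5·[3.8125 + 6 + 8.8125 + 12.25 + 16.3125 + 21 + 26.3125] = 47.25.

47.25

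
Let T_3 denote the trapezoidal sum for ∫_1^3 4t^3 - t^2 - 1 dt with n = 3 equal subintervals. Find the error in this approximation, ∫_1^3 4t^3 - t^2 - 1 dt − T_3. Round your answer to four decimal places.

Exact integral: ∫_1^3 f(t) dt ≈ 69.333333.
T_3 ≈ 72.740741.
Error ≈ 69.333333 − 72.740741 ≈ -3.4074.

-3.4074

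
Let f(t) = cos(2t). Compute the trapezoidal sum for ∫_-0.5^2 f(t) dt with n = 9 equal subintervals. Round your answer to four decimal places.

0.0412

Δt = (2 − (-0.5))/9 = 5/18.
f(-0.5) ≈ 0.5403, f(-2/9) ≈ 0.9028, f(1/18) ≈ 0.9938, f(1/3) ≈ 0.7859, f(11/18) ≈ 0.3416, f(8/9) ≈ -0.2055, f(7/6) ≈ -0.6908, f(13/9) ≈ -0.9682, f(31/18) ≈ -0.9545, f(2) ≈ -0.6536.
T_9 = (Δt/2)·[f(t_0) + 2f(t_1) + ... + 2f(t_{8}) + f(t_9)].
Sum ≈ 0.0412.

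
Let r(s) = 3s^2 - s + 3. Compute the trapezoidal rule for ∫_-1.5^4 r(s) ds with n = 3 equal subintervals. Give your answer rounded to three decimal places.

86.243

Δs = (4 − (-1.5))/3 = 11/6.
r(-1.5) = 11.25, r(1/3) = 3, r(13/6) = 179/12, r(4) = 47.
T_3 = (Δs/2)·[r(s_0) + 2r(s_1) + 2r(s_2) + r(s_3)].
Sum ≈ 86.243.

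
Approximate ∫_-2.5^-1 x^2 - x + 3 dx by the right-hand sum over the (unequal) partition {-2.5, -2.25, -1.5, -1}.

Subinterval widths: 0.25, 0.75, 0.5.
Right endpoints: -2.25, -1.5, -1.
f(-2.25) = 10.3125, f(-1.5) = 6.75, f(-1) = 5.
Sum = Σ Δx_i · f(x_i).
Sum = 10.140625.

10.140625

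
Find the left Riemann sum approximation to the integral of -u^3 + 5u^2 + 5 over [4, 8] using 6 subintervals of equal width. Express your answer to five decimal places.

-127.85185

Δu = (8 − 4)/6 = 2/3.
Left endpoints: 4, 14/3, 16/3, 6, 20/3, 22/3.
f(4) = 21, f(14/3) = 331/27, f(16/3) = -121/27, f(6) = -31, f(20/3) = -1865/27, f(22/3) = -3253/27.
Sum = Δu · [f(4) + f(14/3) + f(16/3) + ...].
Sum ≈ -127.85185.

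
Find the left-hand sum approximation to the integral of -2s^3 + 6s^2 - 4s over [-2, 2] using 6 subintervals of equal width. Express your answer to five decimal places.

49.77778

Δs = (2 − (-2))/6 = 2/3.
Left endpoints: -2, -4/3, -2/3, 0, 2/3, 4/3.
f(-2) = 48, f(-4/3) = 560/27, f(-2/3) = 160/27, f(0) = 0, f(2/3) = -16/27, f(4/3) = 16/27.
Sum = Δs · [f(-2) + f(-4/3) + f(-2/3) + ...].
Sum ≈ 49.77778.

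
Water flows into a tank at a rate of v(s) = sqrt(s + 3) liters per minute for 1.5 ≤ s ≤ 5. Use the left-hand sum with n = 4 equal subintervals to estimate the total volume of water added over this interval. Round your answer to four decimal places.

Δs = (5 − 1.5)/4 = 0.875.
Left endpoints: 1.5, 2.375, 3.25, 4.125.
v(1.5) ≈ 2.1213, v(2.375) ≈ 2.3184, v(3.25) ≈ 2.5000, v(4.125) ≈ 2.6693.
Sum = Δs · [v(1.5) + v(2.375) + v(3.25) + v(4.125)].
Sum ≈ 8.4079.

8.4079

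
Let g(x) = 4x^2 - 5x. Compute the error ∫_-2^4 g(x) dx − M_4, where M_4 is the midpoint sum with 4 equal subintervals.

4.5

Exact integral: ∫_-2^4 g(x) dx = 66.
M_4 = 61.5.
Error = 66 − 61.5 = 4.5.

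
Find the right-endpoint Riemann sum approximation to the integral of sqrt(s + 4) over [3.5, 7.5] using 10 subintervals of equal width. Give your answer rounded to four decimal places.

Δs = (7.5 − 3.5)/10 = 0.4.
Right endpoints: 3.9, 4.3, 4.7, 5.1, 5.5, 5.9, 6.3, 6.7, 7.1, 7.5.
f(3.9) ≈ 2.8107, f(4.3) ≈ 2.8810, f(4.7) ≈ 2.9496, f(5.1) ≈ 3.0166, f(5.5) ≈ 3.0822, f(5.9) ≈ 3.1464, f(6.3) ≈ 3.2094, f(6.7) ≈ 3.2711, f(7.1) ≈ 3.3317, f(7.5) ≈ 3.3912.
Sum = Δs · [f(3.9) + f(4.3) + f(4.7) + ...].
Sum ≈ 12.4359.

12.4359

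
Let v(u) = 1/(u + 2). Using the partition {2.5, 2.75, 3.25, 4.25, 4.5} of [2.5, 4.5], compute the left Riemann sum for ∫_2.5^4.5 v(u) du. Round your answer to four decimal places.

0.3913

Subinterval widths: 0.25, 0.5, 1, 0.25.
Left endpoints: 2.5, 2.75, 3.25, 4.25.
v(2.5) = 2/9, v(2.75) = 4/19, v(3.25) = 4/21, v(4.25) = 0.16.
Sum = Σ Δu_i · v(u_i).
Sum ≈ 0.3913.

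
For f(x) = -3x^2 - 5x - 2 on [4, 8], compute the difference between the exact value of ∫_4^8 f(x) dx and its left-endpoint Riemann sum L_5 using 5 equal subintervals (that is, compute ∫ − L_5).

-64.32

Exact integral: ∫_4^8 f(x) dx = -576.
L_5 = -511.68.
Error = -576 − (-511.68) = -64.32.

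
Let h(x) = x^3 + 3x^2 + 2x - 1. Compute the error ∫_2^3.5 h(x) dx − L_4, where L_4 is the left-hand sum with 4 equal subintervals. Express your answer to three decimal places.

Exact integral: ∫_2^3.5 h(x) dx = 75.140625.
L_4 ≈ 63.79395.
Error ≈ 75.140625 − 63.79395 ≈ 11.347.

11.347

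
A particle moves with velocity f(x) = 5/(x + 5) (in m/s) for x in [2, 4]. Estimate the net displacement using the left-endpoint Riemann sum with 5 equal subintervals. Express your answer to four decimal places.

1.2889

Δx = (4 − 2)/5 = 0.4.
Left endpoints: 2, 2.4, 2.8, 3.2, 3.6.
f(2) = 5/7, f(2.4) = 25/37, f(2.8) = 25/39, f(3.2) = 25/41, f(3.6) = 25/43.
Sum = Δx · [f(2) + f(2.4) + f(2.8) + f(3.2) + f(3.6)].
Sum ≈ 1.2889.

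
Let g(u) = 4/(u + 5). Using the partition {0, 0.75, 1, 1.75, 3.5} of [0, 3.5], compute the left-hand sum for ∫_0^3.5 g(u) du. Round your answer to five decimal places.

2.31095

Subinterval widths: 0.75, 0.25, 0.75, 1.75.
Left endpoints: 0, 0.75, 1, 1.75.
g(0) = 0.8, g(0.75) = 16/23, g(1) = 2/3, g(1.75) = 16/27.
Sum = Σ Δu_i · g(u_i).
Sum ≈ 2.31095.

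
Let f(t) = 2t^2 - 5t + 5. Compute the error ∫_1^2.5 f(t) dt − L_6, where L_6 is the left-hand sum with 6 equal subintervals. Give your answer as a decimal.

Exact integral: ∫_1^2.5 f(t) dt = 4.125.
L_6 = 3.78125.
Error = 4.125 − 3.78125 = 0.34375.

0.34375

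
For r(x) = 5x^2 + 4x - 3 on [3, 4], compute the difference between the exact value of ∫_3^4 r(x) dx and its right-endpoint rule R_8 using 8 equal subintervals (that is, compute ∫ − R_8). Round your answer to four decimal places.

-2.4505

Exact integral: ∫_3^4 r(x) dx ≈ 72.666667.
R_8 = 75.1171875.
Error ≈ 72.666667 − 75.1171875 ≈ -2.4505.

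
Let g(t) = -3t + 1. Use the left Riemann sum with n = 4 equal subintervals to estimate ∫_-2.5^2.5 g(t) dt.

Δt = (2.5 − (-2.5))/4 = 1.25.
Left endpoints: -2.5, -1.25, 0, 1.25.
g(-2.5) = 8.5, g(-1.25) = 4.75, g(0) = 1, g(1.25) = -2.75.
Sum = Δt · [g(-2.5) + g(-1.25) + g(0) + g(1.25)].
Sum = 14.375.

14.375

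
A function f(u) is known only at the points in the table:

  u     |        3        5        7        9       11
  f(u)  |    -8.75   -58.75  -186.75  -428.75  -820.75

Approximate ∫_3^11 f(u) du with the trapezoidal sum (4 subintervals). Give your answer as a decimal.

Δu = 2.
T_4 = (2/2)·[(-8.75) + 2·(-58.75) + 2·(-186.75) + 2·(-428.75) + (-820.75)] = -2178.

-2178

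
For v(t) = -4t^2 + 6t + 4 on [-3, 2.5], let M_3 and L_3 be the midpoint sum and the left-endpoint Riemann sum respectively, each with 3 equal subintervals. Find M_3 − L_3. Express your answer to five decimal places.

58.81944

M_3 ≈ -36.9212963.
L_3 ≈ -95.7407407.
M_3 − L_3 ≈ 58.81944.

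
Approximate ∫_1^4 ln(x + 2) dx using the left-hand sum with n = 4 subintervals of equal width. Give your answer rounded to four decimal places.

Δx = (4 − 1)/4 = 0.75.
Left endpoints: 1, 1.75, 2.5, 3.25.
f(1) ≈ 1.0986, f(1.75) ≈ 1.3218, f(2.5) ≈ 1.5041, f(3.25) ≈ 1.6582.
Sum = Δx · [f(1) + f(1.75) + f(2.5) + f(3.25)].
Sum ≈ 4.1870.

4.1870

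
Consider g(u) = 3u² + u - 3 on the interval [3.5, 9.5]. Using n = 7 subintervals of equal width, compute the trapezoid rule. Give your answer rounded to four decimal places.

Δu = (9.5 − 3.5)/7 = 6/7.
g(3.5) = 37.25, g(61/14) = 11429/196, g(73/14) = 16421/196, g(85/14) = 22277/196, g(97/14) = 28997/196, g(109/14) = 36581/196, g(121/14) = 45029/196, g(9.5) = 277.25.
T_7 = (Δu/2)·[g(u_0) + 2g(u_1) + ... + 2g(u_{6}) + g(u_7)].
Sum ≈ 837.7041.

837.7041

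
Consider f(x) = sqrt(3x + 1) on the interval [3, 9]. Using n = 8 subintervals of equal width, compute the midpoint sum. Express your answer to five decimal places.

Δx = (9 − 3)/8 = 0.75.
Midpoints: 3.375, 4.125, 4.875, 5.625, 6.375, 7.125, 7.875, 8.625.
f(3.375) ≈ 3.33542, f(4.125) ≈ 3.65718, f(4.875) ≈ 3.95285, f(5.625) ≈ 4.22788, f(6.375) ≈ 4.48609, f(7.125) ≈ 4.73022, f(7.875) ≈ 4.96236, f(8.625) ≈ 5.18411.
Sum = Δx · [f(3.375) + f(4.125) + f(4.875) + ...].
Sum ≈ 25.90208.

25.90208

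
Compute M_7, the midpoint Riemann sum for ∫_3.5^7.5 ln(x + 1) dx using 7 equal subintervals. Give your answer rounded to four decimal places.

7.4236

Δx = (7.5 − 3.5)/7 = 4/7.
Midpoints: 53/14, 61/14, 69/14, 5.5, 85/14, 93/14, 101/14.
f(53/14) ≈ 1.5656, f(61/14) ≈ 1.6784, f(69/14) ≈ 1.7798, f(5.5) ≈ 1.8718, f(85/14) ≈ 1.9561, f(93/14) ≈ 2.0338, f(101/14) ≈ 2.1059.
Sum = Δx · [f(53/14) + f(61/14) + f(69/14) + ...].
Sum ≈ 7.4236.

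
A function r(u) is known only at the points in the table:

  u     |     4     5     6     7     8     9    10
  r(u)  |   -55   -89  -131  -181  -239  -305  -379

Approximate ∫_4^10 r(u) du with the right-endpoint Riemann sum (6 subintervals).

Δu = 1.
Sum = 1·[(-89) + (-131) + (-181) + (-239) + (-305) + (-379)] = -1324.

-1324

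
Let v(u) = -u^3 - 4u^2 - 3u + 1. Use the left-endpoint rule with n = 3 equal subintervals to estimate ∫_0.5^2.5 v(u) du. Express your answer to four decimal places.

Δu = (2.5 − 0.5)/3 = 2/3.
Left endpoints: 0.5, 7/6, 11/6.
v(0.5) = -1.625, v(7/6) = -2059/216, v(11/6) = -5207/216.
Sum = Δu · [v(0.5) + v(7/6) + v(11/6)].
Sum ≈ -23.5093.

-23.5093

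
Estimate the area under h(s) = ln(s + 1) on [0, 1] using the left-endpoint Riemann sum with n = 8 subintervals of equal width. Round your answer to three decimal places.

0.342

Δs = (1 − 0)/8 = 0.125.
Left endpoints: 0, 0.125, 0.25, 0.375, 0.5, 0.625, 0.75, 0.875.
h(0) ≈ 0.000, h(0.125) ≈ 0.118, h(0.25) ≈ 0.223, h(0.375) ≈ 0.318, h(0.5) ≈ 0.405, h(0.625) ≈ 0.486, h(0.75) ≈ 0.560, h(0.875) ≈ 0.629.
Sum = Δs · [h(0) + h(0.125) + h(0.25) + ...].
Sum ≈ 0.342.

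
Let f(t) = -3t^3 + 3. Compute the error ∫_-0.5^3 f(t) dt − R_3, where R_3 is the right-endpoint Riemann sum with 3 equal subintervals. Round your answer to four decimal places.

56.4010

Exact integral: ∫_-0.5^3 f(t) dt = -50.203125.
R_3 ≈ -106.604167.
Error ≈ -50.203125 − (-106.604167) ≈ 56.4010.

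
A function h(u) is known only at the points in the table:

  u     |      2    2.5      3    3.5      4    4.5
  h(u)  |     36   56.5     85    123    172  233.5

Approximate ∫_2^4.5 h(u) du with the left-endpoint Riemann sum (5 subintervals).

236.25

Δu = 0.5.
Sum = 0.5·[36 + 56.5 + 85 + 123 + 172] = 236.25.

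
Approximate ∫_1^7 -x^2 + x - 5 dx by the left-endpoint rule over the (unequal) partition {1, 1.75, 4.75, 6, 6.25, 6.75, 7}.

-89.8125

Subinterval widths: 0.75, 3, 1.25, 0.25, 0.5, 0.25.
Left endpoints: 1, 1.75, 4.75, 6, 6.25, 6.75.
f(1) = -5, f(1.75) = -6.3125, f(4.75) = -22.8125, f(6) = -35, f(6.25) = -37.8125, f(6.75) = -43.8125.
Sum = Σ Δx_i · f(x_i).
Sum = -89.8125.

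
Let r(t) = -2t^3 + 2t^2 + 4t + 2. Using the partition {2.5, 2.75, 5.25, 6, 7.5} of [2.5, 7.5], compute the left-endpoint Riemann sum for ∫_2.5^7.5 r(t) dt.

Subinterval widths: 0.25, 2.5, 0.75, 1.5.
Left endpoints: 2.5, 2.75, 5.25, 6.
r(2.5) = -6.75, r(2.75) = -13.46875, r(5.25) = -211.28125, r(6) = -334.
Sum = Σ Δt_i · r(t_i).
Sum = -694.8203125.

-694.8203125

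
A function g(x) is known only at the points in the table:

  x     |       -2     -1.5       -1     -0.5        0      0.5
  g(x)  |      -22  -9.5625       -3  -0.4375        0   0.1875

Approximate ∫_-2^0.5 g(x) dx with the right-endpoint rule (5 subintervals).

-6.40625

Δx = 0.5.
Sum = 0.5·[(-9.5625) + (-3) + (-0.4375) + 0 + 0.1875] = -6.40625.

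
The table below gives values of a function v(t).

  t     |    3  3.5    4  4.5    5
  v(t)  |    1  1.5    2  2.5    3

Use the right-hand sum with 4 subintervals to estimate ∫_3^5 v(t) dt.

4.5

Δt = 0.5.
Sum = 0.5·[1.5 + 2 + 2.5 + 3] = 4.5.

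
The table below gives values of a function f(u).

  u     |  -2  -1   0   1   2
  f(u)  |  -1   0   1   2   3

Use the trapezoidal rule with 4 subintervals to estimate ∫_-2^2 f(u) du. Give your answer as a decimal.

4

Δu = 1.
T_4 = (1/2)·[(-1) + 2·0 + 2·1 + 2·2 + 3] = 4.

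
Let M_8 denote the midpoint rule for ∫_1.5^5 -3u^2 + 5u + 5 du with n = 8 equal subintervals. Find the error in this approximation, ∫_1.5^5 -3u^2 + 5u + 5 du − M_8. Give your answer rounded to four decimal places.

-0.1675

Exact integral: ∫_1.5^5 f(u) du = -47.25.
M_8 ≈ -47.082520.
Error ≈ -47.25 − (-47.082520) ≈ -0.1675.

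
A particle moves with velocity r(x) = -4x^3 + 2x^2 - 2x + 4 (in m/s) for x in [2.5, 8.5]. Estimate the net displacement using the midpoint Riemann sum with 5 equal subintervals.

Δx = (8.5 − 2.5)/5 = 1.2.
Midpoints: 3.1, 4.3, 5.5, 6.7, 7.9.
r(3.1) = -102.144, r(4.3) = -285.648, r(5.5) = -612, r(6.7) = -1122.672, r(7.9) = -1859.136.
Sum = Δx · [r(3.1) + r(4.3) + r(5.5) + r(6.7) + r(7.9)].
Sum = -4777.92.

-4777.92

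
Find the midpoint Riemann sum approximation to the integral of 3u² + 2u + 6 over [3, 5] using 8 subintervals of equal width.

Δu = (5 − 3)/8 = 0.25.
Midpoints: 3.125, 3.375, 3.625, 3.875, 4.125, 4.375, 4.625, 4.875.
f(3.125) = 41.546875, f(3.375) = 46.921875, f(3.625) = 52.671875, f(3.875) = 58.796875, f(4.125) = 65.296875, f(4.375) = 72.171875, f(4.625) = 79.421875, f(4.875) = 87.046875.
Sum = Δu · [f(3.125) + f(3.375) + f(3.625) + ...].
Sum = 125.96875.

125.96875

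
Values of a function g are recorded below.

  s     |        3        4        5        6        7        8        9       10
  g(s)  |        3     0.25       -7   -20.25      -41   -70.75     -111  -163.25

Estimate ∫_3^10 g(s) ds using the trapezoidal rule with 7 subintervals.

-329.875

Δs = 1.
T_7 = (1/2)·[3 + 2·0.25 + 2·(-7) + 2·(-20.25) + 2·(-41) + 2·(-70.75) + 2·(-111) + (-163.25)] = -329.875.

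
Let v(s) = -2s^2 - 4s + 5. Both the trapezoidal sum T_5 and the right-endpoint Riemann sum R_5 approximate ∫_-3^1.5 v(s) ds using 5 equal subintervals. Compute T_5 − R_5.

T_5 = 14.535.
R_5 = 12.51.
T_5 − R_5 = 2.025.

2.025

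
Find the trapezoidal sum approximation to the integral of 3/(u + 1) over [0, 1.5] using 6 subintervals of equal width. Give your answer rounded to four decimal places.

2.7619

Δu = (1.5 − 0)/6 = 0.25.
f(0) = 3, f(0.25) = 2.4, f(0.5) = 2, f(0.75) = 12/7, f(1) = 1.5, f(1.25) = 4/3, f(1.5) = 1.2.
T_6 = (Δu/2)·[f(u_0) + 2f(u_1) + ... + 2f(u_{5}) + f(u_6)].
Sum ≈ 2.7619.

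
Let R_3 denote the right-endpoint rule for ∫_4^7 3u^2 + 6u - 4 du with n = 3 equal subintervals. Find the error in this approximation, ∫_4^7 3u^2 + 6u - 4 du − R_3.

Exact integral: ∫_4^7 f(u) du = 366.
R_3 = 426.
Error = 366 − 426 = -60.

-60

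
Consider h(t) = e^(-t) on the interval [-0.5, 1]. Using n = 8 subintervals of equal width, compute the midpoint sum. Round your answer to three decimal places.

Δt = (1 − (-0.5))/8 = 0.1875.
Midpoints: -0.40625, -0.21875, -0.03125, 0.15625, 0.34375, 0.53125, 0.71875, 0.90625.
h(-0.40625) ≈ 1.501, h(-0.21875) ≈ 1.245, h(-0.03125) ≈ 1.032, h(0.15625) ≈ 0.855, h(0.34375) ≈ 0.709, h(0.53125) ≈ 0.588, h(0.71875) ≈ 0.487, h(0.90625) ≈ 0.404.
Sum = Δt · [h(-0.40625) + h(-0.21875) + h(-0.03125) + ...].
Sum ≈ 1.279.

1.279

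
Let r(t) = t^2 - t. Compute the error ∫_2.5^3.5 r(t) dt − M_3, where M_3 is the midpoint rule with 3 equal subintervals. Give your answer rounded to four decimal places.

Exact integral: ∫_2.5^3.5 r(t) dt ≈ 6.083333.
M_3 ≈ 6.074074.
Error ≈ 6.083333 − 6.074074 ≈ 0.0093.

0.0093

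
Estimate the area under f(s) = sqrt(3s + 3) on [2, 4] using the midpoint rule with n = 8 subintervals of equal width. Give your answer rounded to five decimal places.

Δs = (4 − 2)/8 = 0.25.
Midpoints: 2.125, 2.375, 2.625, 2.875, 3.125, 3.375, 3.625, 3.875.
f(2.125) ≈ 3.06186, f(2.375) ≈ 3.18198, f(2.625) ≈ 3.29773, f(2.875) ≈ 3.40955, f(3.125) ≈ 3.51781, f(3.375) ≈ 3.62284, f(3.625) ≈ 3.72492, f(3.875) ≈ 3.82426.
Sum = Δs · [f(2.125) + f(2.375) + f(2.625) + ...].
Sum ≈ 6.91024.

6.91024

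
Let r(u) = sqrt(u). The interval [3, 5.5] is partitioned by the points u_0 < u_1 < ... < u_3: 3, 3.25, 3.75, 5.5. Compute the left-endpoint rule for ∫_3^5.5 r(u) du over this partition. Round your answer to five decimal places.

Subinterval widths: 0.25, 0.5, 1.75.
Left endpoints: 3, 3.25, 3.75.
r(3) ≈ 1.73205, r(3.25) ≈ 1.80278, r(3.75) ≈ 1.93649.
Sum = Σ Δu_i · r(u_i).
Sum ≈ 4.72326.

4.72326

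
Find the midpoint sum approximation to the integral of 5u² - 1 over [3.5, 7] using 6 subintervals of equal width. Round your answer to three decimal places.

Δu = (7 − 3.5)/6 = 7/12.
Midpoints: 91/24, 4.375, 119/24, 133/24, 6.125, 161/24.
f(91/24) = 40829/576, f(4.375) = 94.703125, f(119/24) = 70229/576, f(133/24) = 87869/576, f(6.125) = 186.578125, f(161/24) = 129029/576.
Sum = Δu · [f(91/24) + f(4.375) + f(119/24) + ...].
Sum ≈ 496.212.

496.212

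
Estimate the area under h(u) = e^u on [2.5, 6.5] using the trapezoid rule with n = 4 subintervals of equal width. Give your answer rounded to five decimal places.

Δu = (6.5 − 2.5)/4 = 1.
h(2.5) ≈ 12.18249, h(3.5) ≈ 33.11545, h(4.5) ≈ 90.01713, h(5.5) ≈ 244.69193, h(6.5) ≈ 665.14163.
T_4 = (Δu/2)·[h(u_0) + 2h(u_1) + 2h(u_2) + 2h(u_3) + h(u_4)].
Sum ≈ 706.48658.

706.48658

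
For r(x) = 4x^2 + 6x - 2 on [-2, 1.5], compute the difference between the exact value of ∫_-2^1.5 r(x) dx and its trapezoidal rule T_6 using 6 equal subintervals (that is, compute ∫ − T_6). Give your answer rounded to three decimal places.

Exact integral: ∫_-2^1.5 r(x) dx ≈ 2.91667.
T_6 ≈ 3.71065.
Error ≈ 2.91667 − 3.71065 ≈ -0.794.

-0.794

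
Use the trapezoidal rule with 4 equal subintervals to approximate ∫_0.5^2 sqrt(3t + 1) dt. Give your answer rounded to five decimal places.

3.23275

Δt = (2 − 0.5)/4 = 0.375.
f(0.5) ≈ 1.58114, f(0.875) ≈ 1.90394, f(1.25) ≈ 2.17945, f(1.625) ≈ 2.42384, f(2) ≈ 2.64575.
T_4 = (Δt/2)·[f(t_0) + 2f(t_1) + 2f(t_2) + 2f(t_3) + f(t_4)].
Sum ≈ 3.23275.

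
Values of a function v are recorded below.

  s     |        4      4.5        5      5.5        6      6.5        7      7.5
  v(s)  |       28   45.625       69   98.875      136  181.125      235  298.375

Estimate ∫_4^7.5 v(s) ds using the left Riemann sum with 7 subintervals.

396.8125

Δs = 0.5.
Sum = 0.5·[28 + 45.625 + 69 + 98.875 + 136 + 181.125 + 235] = 396.8125.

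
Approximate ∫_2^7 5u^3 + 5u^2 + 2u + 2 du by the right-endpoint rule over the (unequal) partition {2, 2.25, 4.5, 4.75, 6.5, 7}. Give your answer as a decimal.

Subinterval widths: 0.25, 2.25, 0.25, 1.75, 0.5.
Right endpoints: 2.25, 4.5, 4.75, 6.5, 7.
f(2.25) = 88.765625, f(4.5) = 567.875, f(4.75) = 660.171875, f(6.5) = 1599.375, f(7) = 1976.
Sum = Σ Δu_i · f(u_i).
Sum = 5251.859375.

5251.859375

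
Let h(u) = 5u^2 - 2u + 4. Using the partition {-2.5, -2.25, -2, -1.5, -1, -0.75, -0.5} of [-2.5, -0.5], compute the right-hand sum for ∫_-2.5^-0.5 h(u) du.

Subinterval widths: 0.25, 0.25, 0.5, 0.5, 0.25, 0.25.
Right endpoints: -2.25, -2, -1.5, -1, -0.75, -0.5.
h(-2.25) = 33.8125, h(-2) = 28, h(-1.5) = 18.25, h(-1) = 11, h(-0.75) = 8.3125, h(-0.5) = 6.25.
Sum = Σ Δu_i · h(u_i).
Sum = 33.71875.

33.71875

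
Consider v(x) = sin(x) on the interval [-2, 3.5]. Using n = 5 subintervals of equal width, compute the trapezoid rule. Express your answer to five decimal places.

Δx = (3.5 − (-2))/5 = 1.1.
v(-2) ≈ -0.90930, v(-0.9) ≈ -0.78333, v(0.2) ≈ 0.19867, v(1.3) ≈ 0.96356, v(2.4) ≈ 0.67546, v(3.5) ≈ -0.35078.
T_5 = (Δx/2)·[v(x_0) + 2v(x_1) + ... + 2v(x_{4}) + v(x_5)].
Sum ≈ 0.46676.

0.46676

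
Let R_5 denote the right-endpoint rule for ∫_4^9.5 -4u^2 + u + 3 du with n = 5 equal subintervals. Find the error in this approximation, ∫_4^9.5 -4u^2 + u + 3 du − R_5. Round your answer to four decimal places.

164.7617

Exact integral: ∫_4^9.5 f(u) du ≈ -1004.208333.
R_5 = -1168.97.
Error ≈ -1004.208333 − (-1168.97) ≈ 164.7617.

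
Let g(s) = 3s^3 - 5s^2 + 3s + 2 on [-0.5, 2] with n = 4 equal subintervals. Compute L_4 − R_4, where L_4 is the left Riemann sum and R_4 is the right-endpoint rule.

L_4 ≈ 5.2197266.
R_4 ≈ 13.4228516.
L_4 − R_4 = -8.203125.

-8.203125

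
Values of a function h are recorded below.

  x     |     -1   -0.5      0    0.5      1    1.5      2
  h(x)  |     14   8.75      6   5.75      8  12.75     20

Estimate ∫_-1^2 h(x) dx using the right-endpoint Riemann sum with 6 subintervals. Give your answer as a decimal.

30.625

Δx = 0.5.
Sum = 0.5·[8.75 + 6 + 5.75 + 8 + 12.75 + 20] = 30.625.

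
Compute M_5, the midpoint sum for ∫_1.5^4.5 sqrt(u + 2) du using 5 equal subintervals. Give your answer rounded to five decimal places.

6.68367

Δu = (4.5 − 1.5)/5 = 0.6.
Midpoints: 1.8, 2.4, 3, 3.6, 4.2.
f(1.8) ≈ 1.94936, f(2.4) ≈ 2.09762, f(3) ≈ 2.23607, f(3.6) ≈ 2.36643, f(4.2) ≈ 2.48998.
Sum = Δu · [f(1.8) + f(2.4) + f(3) + f(3.6) + f(4.2)].
Sum ≈ 6.68367.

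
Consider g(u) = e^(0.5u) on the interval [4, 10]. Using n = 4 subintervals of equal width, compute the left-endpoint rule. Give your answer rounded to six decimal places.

189.378828

Δu = (10 − 4)/4 = 1.5.
Left endpoints: 4, 5.5, 7, 8.5.
g(4) ≈ 7.389056, g(5.5) ≈ 15.642632, g(7) ≈ 33.115452, g(8.5) ≈ 70.105412.
Sum = Δu · [g(4) + g(5.5) + g(7) + g(8.5)].
Sum ≈ 189.378828.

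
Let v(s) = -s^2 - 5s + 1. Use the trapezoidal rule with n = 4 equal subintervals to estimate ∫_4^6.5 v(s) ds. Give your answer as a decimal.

Δs = (6.5 − 4)/4 = 0.625.
v(4) = -35, v(4.625) = -43.515625, v(5.25) = -52.8125, v(5.875) = -62.890625, v(6.5) = -73.75.
T_4 = (Δs/2)·[v(s_0) + 2v(s_1) + 2v(s_2) + 2v(s_3) + v(s_4)].
Sum = -133.49609375.

-133.49609375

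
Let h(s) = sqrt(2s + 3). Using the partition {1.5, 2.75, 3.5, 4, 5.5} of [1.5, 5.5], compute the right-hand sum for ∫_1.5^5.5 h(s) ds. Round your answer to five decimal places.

Subinterval widths: 1.25, 0.75, 0.5, 1.5.
Right endpoints: 2.75, 3.5, 4, 5.5.
h(2.75) ≈ 2.91548, h(3.5) ≈ 3.16228, h(4) ≈ 3.31662, h(5.5) ≈ 3.74166.
Sum = Σ Δs_i · h(s_i).
Sum ≈ 13.28685.

13.28685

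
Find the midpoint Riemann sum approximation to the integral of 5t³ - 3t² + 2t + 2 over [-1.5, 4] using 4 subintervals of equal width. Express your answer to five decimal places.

257.39893

Δt = (4 − (-1.5))/4 = 1.375.
Midpoints: -0.8125, 0.5625, 1.9375, 3.3125.
f(-0.8125) = -17561/4096, f(0.5625) = 12557/4096, f(1.9375) = 126891/4096, f(3.3125) = 644881/4096.
Sum = Δt · [f(-0.8125) + f(0.5625) + f(1.9375) + f(3.3125)].
Sum ≈ 257.39893.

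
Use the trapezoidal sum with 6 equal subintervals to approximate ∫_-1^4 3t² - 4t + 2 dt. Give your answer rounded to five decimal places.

46.73611

Δt = (4 − (-1))/6 = 5/6.
f(-1) = 9, f(-1/6) = 2.75, f(2/3) = 2/3, f(1.5) = 2.75, f(7/3) = 9, f(19/6) = 233/12, f(4) = 34.
T_6 = (Δt/2)·[f(t_0) + 2f(t_1) + ... + 2f(t_{5}) + f(t_6)].
Sum ≈ 46.73611.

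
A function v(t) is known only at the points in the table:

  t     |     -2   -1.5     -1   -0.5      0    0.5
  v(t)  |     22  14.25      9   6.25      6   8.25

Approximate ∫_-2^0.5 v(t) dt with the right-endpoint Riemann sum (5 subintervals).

21.875

Δt = 0.5.
Sum = 0.5·[14.25 + 9 + 6.25 + 6 + 8.25] = 21.875.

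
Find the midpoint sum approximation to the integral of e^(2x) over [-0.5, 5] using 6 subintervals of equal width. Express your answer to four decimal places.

9609.5771

Δx = (5 − (-0.5))/6 = 11/12.
Midpoints: -1/24, 0.875, 43/24, 65/24, 3.625, 109/24.
f(-1/24) ≈ 0.9200, f(0.875) ≈ 5.7546, f(43/24) ≈ 35.9933, f(65/24) ≈ 225.1274, f(3.625) ≈ 1408.1048, f(109/24) ≈ 8807.2747.
Sum = Δx · [f(-1/24) + f(0.875) + f(43/24) + ...].
Sum ≈ 9609.5771.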